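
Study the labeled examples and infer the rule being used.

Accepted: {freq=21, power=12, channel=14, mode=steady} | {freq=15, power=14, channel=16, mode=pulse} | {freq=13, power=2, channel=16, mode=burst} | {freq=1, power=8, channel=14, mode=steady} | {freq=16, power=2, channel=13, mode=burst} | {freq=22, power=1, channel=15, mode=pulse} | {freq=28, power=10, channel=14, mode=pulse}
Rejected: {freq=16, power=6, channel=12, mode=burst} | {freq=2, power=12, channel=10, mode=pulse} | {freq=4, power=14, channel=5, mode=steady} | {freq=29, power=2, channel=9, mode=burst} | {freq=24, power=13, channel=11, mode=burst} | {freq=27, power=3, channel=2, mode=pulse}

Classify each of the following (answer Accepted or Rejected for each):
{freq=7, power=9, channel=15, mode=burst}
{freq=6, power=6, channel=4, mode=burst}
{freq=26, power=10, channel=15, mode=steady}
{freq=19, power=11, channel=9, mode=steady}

The simplest hypothesis consistent with all the labels is: channel ≥ 13.
{freq=7, power=9, channel=15, mode=burst} → channel = 15 → Accepted.
{freq=6, power=6, channel=4, mode=burst} → channel = 4 → Rejected.
{freq=26, power=10, channel=15, mode=steady} → channel = 15 → Accepted.
{freq=19, power=11, channel=9, mode=steady} → channel = 9 → Rejected.

Accepted, Rejected, Accepted, Rejected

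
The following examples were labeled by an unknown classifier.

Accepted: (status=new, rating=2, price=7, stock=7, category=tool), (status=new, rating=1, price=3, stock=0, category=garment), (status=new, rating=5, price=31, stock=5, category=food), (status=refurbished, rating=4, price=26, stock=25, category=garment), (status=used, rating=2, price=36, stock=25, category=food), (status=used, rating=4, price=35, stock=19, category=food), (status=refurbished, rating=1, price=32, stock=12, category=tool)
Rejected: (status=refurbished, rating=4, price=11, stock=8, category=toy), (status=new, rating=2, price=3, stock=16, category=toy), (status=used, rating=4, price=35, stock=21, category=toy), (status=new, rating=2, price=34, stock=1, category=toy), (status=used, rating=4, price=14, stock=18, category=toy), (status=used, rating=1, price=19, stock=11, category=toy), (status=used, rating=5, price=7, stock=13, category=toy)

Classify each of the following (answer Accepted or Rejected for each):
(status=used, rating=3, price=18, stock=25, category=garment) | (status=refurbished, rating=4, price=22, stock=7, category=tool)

Accepted, Accepted

A rule that fits every label: category is not toy — true of each 'Accepted' example, false of each 'Rejected' one.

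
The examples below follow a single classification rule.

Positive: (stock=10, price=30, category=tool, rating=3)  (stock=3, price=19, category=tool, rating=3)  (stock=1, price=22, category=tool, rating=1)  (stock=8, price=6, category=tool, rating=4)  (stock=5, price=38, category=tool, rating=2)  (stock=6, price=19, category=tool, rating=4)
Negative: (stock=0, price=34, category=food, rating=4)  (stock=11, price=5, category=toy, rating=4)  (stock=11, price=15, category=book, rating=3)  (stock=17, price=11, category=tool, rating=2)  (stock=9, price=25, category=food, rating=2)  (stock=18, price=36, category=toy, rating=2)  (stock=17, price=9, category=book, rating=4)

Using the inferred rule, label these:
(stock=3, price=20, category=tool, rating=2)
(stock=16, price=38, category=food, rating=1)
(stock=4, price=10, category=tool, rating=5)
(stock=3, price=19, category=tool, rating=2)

Positive, Negative, Positive, Positive

The distinguishing property — category is tool AND stock ≤ 10 — holds for all the 'Positive' cases and none of the 'Negative' cases.
(stock=3, price=20, category=tool, rating=2) — category is tool, stock = 3, hence Positive. (stock=16, price=38, category=food, rating=1) — category is food, stock = 16, hence Negative. (stock=4, price=10, category=tool, rating=5) — category is tool, stock = 4, hence Positive. (stock=3, price=19, category=tool, rating=2) — category is tool, stock = 3, hence Positive.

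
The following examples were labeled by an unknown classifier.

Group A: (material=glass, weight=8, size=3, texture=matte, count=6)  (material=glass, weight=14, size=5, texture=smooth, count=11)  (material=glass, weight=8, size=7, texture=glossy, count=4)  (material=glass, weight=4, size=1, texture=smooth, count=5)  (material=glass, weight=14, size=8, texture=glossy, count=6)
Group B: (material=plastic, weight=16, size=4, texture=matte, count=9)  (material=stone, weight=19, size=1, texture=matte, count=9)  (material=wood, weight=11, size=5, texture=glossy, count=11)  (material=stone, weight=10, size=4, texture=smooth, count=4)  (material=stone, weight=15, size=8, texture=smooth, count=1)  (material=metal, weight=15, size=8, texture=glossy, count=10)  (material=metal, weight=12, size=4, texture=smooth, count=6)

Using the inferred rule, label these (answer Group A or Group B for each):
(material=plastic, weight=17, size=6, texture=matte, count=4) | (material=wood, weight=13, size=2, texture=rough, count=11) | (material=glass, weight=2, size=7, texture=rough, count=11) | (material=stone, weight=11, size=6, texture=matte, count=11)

Group B, Group B, Group A, Group B

The classifier is using: material is glass.
(material=plastic, weight=17, size=6, texture=matte, count=4) → material is plastic → Group B. (material=wood, weight=13, size=2, texture=rough, count=11) → material is wood → Group B. (material=glass, weight=2, size=7, texture=rough, count=11) → material is glass → Group A. (material=stone, weight=11, size=6, texture=matte, count=11) → material is stone → Group B.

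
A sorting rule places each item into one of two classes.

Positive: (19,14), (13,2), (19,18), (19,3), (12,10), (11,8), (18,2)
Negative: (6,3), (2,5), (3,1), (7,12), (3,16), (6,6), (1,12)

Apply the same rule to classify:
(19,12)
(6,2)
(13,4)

Positive, Negative, Positive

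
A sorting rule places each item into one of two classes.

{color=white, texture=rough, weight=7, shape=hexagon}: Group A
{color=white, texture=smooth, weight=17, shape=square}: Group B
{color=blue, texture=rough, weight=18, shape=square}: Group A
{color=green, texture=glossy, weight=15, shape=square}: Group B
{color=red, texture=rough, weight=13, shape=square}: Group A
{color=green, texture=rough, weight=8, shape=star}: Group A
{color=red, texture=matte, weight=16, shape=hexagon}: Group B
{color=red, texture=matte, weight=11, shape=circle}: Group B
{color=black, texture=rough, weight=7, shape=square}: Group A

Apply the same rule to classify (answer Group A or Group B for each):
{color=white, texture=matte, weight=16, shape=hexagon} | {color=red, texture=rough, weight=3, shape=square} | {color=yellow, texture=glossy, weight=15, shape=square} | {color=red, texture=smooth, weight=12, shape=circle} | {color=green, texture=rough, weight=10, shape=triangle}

A rule that fits every label: texture is rough — true of each 'Group A' example, false of each 'Group B' one.
{color=white, texture=matte, weight=16, shape=hexagon}: Group B (texture is matte). {color=red, texture=rough, weight=3, shape=square}: Group A (texture is rough). {color=yellow, texture=glossy, weight=15, shape=square}: Group B (texture is glossy). {color=red, texture=smooth, weight=12, shape=circle}: Group B (texture is smooth). {color=green, texture=rough, weight=10, shape=triangle}: Group A (texture is rough).

Group B, Group A, Group B, Group B, Group A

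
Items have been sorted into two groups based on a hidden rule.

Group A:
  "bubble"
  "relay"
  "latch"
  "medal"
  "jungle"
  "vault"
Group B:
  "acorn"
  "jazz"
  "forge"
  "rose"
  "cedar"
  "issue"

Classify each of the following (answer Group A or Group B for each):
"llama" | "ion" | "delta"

Group A, Group B, Group A

'Group A' ⟺ contains 'l'.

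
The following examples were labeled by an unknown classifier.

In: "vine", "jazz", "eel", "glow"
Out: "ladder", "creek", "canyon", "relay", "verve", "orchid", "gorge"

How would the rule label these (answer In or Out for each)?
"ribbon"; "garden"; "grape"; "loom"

One predicate separates the groups cleanly: length ≤ 4.
"ribbon": length 6, doesn't qualify → Out. "garden": length 6, doesn't qualify → Out. "grape": length 5, doesn't qualify → Out. "loom": length 4, passes → In.

Out, Out, Out, In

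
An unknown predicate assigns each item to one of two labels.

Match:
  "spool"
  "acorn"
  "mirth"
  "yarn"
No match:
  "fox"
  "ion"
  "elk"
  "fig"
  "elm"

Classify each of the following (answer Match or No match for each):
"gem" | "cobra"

One predicate separates the groups cleanly: length ≥ 4.
"gem": No match (length 3). "cobra": Match (length 5).

No match, Match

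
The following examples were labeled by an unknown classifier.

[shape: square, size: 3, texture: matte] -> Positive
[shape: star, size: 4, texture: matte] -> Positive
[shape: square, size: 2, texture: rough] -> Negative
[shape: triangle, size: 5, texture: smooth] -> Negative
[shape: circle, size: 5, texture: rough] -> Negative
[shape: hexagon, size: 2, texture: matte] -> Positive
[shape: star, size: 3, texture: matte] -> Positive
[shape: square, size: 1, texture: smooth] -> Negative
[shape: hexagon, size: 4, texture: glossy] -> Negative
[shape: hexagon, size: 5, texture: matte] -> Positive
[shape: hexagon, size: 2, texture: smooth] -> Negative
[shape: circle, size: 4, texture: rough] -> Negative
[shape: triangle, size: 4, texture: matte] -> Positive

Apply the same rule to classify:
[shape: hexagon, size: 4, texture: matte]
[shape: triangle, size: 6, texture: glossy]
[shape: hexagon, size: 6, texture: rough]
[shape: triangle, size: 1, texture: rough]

Positive, Negative, Negative, Negative

The rule appears to be: texture is matte.
[shape: hexagon, size: 4, texture: matte] → texture is matte → Positive.
[shape: triangle, size: 6, texture: glossy] → texture is glossy → Negative.
[shape: hexagon, size: 6, texture: rough] → texture is rough → Negative.
[shape: triangle, size: 1, texture: rough] → texture is rough → Negative.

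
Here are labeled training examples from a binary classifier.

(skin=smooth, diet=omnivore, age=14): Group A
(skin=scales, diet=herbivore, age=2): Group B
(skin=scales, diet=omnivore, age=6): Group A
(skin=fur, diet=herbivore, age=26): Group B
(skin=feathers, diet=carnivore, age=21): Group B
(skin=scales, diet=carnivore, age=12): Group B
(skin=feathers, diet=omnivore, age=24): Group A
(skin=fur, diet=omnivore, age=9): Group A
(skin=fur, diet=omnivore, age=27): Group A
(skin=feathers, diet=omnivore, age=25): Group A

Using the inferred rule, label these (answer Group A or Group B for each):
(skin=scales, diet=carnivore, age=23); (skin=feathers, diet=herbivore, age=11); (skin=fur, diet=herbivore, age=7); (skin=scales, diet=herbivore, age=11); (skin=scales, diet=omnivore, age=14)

Group B, Group B, Group B, Group B, Group A

The rule appears to be: diet is omnivore.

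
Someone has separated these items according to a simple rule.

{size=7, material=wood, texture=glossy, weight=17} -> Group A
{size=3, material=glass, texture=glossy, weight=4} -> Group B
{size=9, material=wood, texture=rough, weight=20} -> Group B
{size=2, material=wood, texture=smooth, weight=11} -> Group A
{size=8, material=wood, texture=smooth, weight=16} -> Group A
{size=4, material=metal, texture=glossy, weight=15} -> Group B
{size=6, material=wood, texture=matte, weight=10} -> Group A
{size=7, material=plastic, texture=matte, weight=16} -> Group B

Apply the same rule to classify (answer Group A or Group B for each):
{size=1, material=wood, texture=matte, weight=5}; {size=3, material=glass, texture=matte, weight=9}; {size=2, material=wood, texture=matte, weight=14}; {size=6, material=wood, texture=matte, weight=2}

'Group A' ⟺ material is wood AND size ≤ 8.
{size=1, material=wood, texture=matte, weight=5} → material is wood, size = 1 → Group A. {size=3, material=glass, texture=matte, weight=9} → material is glass, size = 3 → Group B. {size=2, material=wood, texture=matte, weight=14} → material is wood, size = 2 → Group A. {size=6, material=wood, texture=matte, weight=2} → material is wood, size = 6 → Group A.

Group A, Group B, Group A, Group A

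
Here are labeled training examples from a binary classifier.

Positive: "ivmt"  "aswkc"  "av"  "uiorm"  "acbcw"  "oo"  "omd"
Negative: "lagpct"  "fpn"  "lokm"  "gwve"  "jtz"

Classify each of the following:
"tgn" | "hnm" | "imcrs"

The rule appears to be: starts with a vowel.
"tgn": Negative (starts with 't').
"hnm": Negative (starts with 'h').
"imcrs": Positive (starts with 'i').

Negative, Negative, Positive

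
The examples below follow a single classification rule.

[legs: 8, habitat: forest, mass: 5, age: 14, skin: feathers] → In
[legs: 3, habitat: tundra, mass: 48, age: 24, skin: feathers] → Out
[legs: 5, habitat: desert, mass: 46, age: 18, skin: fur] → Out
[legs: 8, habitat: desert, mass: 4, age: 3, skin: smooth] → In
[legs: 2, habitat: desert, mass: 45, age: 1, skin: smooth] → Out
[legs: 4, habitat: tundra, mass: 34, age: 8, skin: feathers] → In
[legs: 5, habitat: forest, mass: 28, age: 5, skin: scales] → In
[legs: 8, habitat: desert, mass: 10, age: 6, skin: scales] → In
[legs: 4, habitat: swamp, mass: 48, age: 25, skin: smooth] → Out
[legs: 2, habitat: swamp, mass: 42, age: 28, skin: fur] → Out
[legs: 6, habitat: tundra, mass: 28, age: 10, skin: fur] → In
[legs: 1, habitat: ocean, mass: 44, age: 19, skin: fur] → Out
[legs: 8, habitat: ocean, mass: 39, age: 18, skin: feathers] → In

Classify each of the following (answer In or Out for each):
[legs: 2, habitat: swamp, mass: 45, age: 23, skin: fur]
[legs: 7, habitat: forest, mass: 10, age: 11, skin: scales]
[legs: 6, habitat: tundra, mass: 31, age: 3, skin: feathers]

A rule that fits every label: mass ≤ 39 — true of each 'In' example, false of each 'Out' one.

Out, In, In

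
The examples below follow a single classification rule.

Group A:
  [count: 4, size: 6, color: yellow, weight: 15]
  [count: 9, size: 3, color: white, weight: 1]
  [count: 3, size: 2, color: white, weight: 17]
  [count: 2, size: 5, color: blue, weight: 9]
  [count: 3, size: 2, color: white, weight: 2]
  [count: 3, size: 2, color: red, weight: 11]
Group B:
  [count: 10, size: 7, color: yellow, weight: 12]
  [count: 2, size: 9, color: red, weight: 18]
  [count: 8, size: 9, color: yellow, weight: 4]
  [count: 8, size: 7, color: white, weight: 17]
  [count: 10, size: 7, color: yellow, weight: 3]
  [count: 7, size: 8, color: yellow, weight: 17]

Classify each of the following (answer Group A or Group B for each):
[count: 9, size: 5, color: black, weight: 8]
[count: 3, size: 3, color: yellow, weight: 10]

The distinguishing property — size ≤ 6 — holds for all the 'Group A' cases and none of the 'Group B' cases.
[count: 9, size: 5, color: black, weight: 8]: size = 5 — satisfies this, so Group A.
[count: 3, size: 3, color: yellow, weight: 10]: size = 3 — satisfies this, so Group A.

Group A, Group A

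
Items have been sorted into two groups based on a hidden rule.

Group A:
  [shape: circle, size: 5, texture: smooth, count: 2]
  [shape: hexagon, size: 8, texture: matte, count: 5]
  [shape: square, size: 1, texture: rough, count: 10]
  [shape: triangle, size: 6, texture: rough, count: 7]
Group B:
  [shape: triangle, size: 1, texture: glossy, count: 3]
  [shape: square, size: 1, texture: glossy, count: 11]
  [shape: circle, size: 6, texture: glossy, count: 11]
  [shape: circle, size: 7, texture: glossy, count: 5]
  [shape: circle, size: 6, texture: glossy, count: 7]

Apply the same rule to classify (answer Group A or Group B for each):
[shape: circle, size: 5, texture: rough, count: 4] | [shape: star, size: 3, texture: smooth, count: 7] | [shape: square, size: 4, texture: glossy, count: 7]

Group A, Group A, Group B

Rule: texture is not glossy. This holds for each 'Group A' example and fails for each 'Group B' one.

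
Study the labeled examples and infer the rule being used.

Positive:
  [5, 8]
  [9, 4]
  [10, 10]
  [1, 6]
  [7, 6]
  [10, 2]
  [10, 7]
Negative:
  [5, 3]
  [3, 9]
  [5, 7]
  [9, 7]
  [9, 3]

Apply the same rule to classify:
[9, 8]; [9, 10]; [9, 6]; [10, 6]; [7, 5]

Positive, Positive, Positive, Positive, Negative

'Positive' ⟺ product is even.
Positive: [9, 8], since 9·8 = 72. Positive: [9, 10], since 9·10 = 90. Positive: [9, 6], since 9·6 = 54. Positive: [10, 6], since 10·6 = 60. Negative: [7, 5], since 7·5 = 35.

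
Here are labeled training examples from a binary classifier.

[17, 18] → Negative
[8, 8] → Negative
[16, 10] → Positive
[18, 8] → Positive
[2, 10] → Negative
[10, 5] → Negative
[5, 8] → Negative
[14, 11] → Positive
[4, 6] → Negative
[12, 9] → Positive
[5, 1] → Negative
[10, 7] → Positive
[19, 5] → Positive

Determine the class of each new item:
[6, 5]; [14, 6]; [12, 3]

Negative, Positive, Negative

The classifier is using: first > second AND sum ≥ 16.
[6, 5]: 6 > 5, 6+5 = 11, fails this test → Negative. [14, 6]: 14 > 6, 14+6 = 20, checks out → Positive. [12, 3]: 12 > 3, 12+3 = 15, fails this test → Negative.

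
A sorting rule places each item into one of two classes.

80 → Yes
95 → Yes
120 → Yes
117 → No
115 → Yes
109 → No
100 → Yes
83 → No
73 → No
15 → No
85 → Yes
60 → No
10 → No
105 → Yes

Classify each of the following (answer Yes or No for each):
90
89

Yes, No

All 'Yes' examples share one property — multiple of 5 AND at least 73 — and every 'No' example lacks it.
90 → 90 = 5·18, 90 ≥ 73 → Yes.
89 → 89 = 5·17 + 4, 89 ≥ 73 → No.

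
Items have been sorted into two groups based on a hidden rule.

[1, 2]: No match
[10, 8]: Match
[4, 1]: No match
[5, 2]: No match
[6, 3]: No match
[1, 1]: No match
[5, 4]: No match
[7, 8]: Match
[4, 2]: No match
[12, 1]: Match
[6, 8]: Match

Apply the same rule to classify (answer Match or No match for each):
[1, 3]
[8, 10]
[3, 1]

No match, Match, No match

Every 'Match' example satisfies: sum ≥ 13. None of the 'No match' examples do.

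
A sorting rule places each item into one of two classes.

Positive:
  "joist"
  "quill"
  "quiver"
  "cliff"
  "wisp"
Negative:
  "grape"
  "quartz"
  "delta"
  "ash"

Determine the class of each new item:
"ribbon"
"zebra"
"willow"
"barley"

Rule: contains 'i'. This holds for each 'Positive' example and fails for each 'Negative' one.

Positive, Negative, Positive, Negative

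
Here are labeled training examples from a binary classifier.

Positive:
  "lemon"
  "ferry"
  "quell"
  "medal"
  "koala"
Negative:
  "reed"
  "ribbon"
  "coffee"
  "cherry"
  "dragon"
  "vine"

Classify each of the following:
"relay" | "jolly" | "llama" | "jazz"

Positive, Positive, Positive, Negative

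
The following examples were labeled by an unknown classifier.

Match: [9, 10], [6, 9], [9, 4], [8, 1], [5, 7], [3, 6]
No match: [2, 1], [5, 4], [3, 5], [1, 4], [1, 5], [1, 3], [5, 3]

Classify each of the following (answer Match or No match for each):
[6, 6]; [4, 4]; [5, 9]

Match, No match, Match

'Match' ⟺ max ≥ 6.
[6, 6] — max 6, hence Match.
[4, 4] — max 4, hence No match.
[5, 9] — max 9, hence Match.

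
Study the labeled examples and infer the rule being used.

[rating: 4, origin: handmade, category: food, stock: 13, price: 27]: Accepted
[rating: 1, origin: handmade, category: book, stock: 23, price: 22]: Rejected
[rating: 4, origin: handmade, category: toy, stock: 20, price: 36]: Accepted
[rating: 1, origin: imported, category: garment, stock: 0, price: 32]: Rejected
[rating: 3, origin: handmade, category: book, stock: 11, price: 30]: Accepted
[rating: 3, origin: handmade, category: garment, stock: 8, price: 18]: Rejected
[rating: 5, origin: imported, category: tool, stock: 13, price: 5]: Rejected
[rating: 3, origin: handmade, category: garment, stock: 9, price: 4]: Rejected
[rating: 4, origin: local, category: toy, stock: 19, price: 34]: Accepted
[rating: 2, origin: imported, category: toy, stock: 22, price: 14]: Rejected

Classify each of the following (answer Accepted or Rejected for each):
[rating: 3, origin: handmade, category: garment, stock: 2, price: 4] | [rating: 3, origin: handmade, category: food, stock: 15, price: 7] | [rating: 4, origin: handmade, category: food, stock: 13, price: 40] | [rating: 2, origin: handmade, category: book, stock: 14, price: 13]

Rejected, Rejected, Accepted, Rejected

The pattern is that an item is 'Accepted' exactly when: price ≥ 27 AND stock ≥ 8.
[rating: 3, origin: handmade, category: garment, stock: 2, price: 4]: price = 4, stock = 2 — doesn't match, so Rejected. [rating: 3, origin: handmade, category: food, stock: 15, price: 7]: price = 7, stock = 15 — doesn't match, so Rejected. [rating: 4, origin: handmade, category: food, stock: 13, price: 40]: price = 40, stock = 13 — checks out, so Accepted. [rating: 2, origin: handmade, category: book, stock: 14, price: 13]: price = 13, stock = 14 — doesn't match, so Rejected.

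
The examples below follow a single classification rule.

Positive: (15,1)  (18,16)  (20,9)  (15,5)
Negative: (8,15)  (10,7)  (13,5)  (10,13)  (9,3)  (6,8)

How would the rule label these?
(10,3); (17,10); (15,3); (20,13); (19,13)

Negative, Positive, Positive, Positive, Positive

The simplest hypothesis consistent with all the labels is: first ≥ 15.
(10,3): first 10 — lacks this property, so Negative. (17,10): first 17 — passes, so Positive. (15,3): first 15 — passes, so Positive. (20,13): first 20 — passes, so Positive. (19,13): first 19 — passes, so Positive.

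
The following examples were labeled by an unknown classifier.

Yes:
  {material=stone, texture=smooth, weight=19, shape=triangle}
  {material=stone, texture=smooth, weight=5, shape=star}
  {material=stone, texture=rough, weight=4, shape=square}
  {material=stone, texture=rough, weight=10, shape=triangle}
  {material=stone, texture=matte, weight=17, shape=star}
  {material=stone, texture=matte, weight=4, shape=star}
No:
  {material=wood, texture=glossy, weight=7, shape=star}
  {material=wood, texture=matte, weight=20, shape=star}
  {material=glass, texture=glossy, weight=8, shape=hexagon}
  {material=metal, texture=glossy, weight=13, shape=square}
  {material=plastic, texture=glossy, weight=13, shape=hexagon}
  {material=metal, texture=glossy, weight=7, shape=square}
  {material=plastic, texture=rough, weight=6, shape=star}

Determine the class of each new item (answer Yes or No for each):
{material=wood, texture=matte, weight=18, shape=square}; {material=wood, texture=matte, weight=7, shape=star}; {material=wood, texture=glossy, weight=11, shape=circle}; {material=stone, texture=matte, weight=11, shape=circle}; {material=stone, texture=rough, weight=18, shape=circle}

No, No, No, Yes, Yes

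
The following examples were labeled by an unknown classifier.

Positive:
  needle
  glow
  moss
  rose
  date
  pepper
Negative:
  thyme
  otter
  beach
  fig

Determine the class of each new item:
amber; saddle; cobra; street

Negative, Positive, Negative, Positive

The classifier is using: even length.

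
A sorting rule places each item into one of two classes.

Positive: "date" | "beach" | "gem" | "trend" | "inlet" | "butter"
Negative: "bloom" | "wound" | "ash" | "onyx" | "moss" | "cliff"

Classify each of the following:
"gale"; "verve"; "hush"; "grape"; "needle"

Positive, Positive, Negative, Positive, Positive

The classifier is using: contains 'e'.
"gale": has 'e' — checks out, so Positive. "verve": has 'e' — checks out, so Positive. "hush": no 'e' — does not fit, so Negative. "grape": has 'e' — checks out, so Positive. "needle": has 'e' — checks out, so Positive.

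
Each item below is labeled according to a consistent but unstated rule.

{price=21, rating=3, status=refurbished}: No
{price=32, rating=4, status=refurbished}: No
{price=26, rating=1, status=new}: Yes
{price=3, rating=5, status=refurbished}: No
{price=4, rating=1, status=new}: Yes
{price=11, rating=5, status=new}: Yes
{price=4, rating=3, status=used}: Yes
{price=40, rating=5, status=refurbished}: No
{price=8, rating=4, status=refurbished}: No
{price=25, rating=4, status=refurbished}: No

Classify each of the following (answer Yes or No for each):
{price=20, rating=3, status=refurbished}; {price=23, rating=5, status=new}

No, Yes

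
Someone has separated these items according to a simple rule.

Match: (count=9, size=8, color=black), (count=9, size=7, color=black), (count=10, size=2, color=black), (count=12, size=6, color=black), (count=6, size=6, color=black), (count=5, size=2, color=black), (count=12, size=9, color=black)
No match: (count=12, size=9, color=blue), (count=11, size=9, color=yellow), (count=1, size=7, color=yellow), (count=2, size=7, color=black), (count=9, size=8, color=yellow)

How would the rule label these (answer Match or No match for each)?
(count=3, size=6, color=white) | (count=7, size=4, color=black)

The rule appears to be: color is black AND count ≥ 5.
(count=3, size=6, color=white): color is white, count = 3, does not fit → No match. (count=7, size=4, color=black): color is black, count = 7, fits → Match.

No match, Match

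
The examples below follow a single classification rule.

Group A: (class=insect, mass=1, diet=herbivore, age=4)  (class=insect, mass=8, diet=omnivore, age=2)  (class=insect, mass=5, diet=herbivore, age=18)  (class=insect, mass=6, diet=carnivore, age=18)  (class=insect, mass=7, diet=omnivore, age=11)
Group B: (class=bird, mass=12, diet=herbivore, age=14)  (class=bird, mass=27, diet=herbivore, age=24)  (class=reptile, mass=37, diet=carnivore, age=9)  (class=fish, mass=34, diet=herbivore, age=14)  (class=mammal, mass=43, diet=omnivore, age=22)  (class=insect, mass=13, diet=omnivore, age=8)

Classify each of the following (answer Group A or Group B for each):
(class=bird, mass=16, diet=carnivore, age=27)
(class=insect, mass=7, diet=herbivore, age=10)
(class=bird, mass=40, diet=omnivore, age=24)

The simplest hypothesis consistent with all the labels is: mass ≤ 8.
(class=bird, mass=16, diet=carnivore, age=27): mass = 16, doesn't qualify → Group B. (class=insect, mass=7, diet=herbivore, age=10): mass = 7, matches → Group A. (class=bird, mass=40, diet=omnivore, age=24): mass = 40, doesn't qualify → Group B.

Group B, Group A, Group B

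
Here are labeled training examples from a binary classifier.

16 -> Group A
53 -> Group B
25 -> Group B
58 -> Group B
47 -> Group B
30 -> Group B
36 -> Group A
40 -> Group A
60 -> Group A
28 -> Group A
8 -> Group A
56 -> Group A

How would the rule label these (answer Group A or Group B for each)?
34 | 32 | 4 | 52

Looking at the examples, the only property every 'Group A' case has and every 'Group B' case lacks is: multiple of 4.
34: Group B (34 = 4·8 + 2). 32: Group A (32 = 4·8). 4: Group A (4 = 4·1). 52: Group A (52 = 4·13).

Group B, Group A, Group A, Group A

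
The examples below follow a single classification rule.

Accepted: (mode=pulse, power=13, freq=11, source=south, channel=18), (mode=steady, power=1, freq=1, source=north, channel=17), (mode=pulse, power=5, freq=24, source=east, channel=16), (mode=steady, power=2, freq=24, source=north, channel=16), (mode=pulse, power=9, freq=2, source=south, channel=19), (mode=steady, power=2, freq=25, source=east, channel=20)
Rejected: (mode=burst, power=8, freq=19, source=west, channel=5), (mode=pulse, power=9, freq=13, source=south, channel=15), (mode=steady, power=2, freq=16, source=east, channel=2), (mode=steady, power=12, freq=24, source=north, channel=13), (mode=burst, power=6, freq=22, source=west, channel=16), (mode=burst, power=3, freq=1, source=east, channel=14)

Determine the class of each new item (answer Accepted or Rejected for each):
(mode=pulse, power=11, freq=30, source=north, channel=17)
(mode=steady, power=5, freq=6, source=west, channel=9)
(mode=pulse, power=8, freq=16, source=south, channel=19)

The simplest hypothesis consistent with all the labels is: channel ≥ 16 AND freq ≠ 22.
(mode=pulse, power=11, freq=30, source=north, channel=17): channel = 17, freq = 30, fits → Accepted. (mode=steady, power=5, freq=6, source=west, channel=9): channel = 9, freq = 6, fails the rule → Rejected. (mode=pulse, power=8, freq=16, source=south, channel=19): channel = 19, freq = 16, fits → Accepted.

Accepted, Rejected, Accepted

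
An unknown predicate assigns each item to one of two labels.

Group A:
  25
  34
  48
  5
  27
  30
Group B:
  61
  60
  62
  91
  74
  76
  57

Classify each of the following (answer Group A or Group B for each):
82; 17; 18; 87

Group B, Group A, Group A, Group B

Rule: at most 48. This holds for each 'Group A' example and fails for each 'Group B' one.
82: 82 > 48, does not satisfy this → Group B.
17: 17 ≤ 48, passes → Group A.
18: 18 ≤ 48, passes → Group A.
87: 87 > 48, does not satisfy this → Group B.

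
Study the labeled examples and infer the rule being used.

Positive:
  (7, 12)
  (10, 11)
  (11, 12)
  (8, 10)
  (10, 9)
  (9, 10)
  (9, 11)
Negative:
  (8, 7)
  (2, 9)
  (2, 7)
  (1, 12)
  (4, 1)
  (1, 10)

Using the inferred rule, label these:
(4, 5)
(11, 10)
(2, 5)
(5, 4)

Negative, Positive, Negative, Negative

All 'Positive' examples share one property — sum ≥ 18 — and every 'Negative' example lacks it.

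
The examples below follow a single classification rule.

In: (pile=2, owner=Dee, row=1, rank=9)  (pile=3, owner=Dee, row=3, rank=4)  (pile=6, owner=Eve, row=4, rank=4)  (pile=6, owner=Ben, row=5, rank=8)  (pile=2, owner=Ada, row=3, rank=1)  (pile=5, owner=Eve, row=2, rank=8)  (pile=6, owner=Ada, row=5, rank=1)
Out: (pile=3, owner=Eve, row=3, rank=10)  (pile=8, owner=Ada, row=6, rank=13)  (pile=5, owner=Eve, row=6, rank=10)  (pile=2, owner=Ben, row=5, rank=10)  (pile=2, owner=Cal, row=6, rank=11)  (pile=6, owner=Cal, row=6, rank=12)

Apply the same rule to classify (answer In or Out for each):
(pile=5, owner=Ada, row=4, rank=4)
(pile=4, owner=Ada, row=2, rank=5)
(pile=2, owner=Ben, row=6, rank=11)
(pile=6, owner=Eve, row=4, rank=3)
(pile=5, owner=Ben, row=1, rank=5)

One predicate separates the groups cleanly: rank ≤ 9.
(pile=5, owner=Ada, row=4, rank=4): In (rank = 4).
(pile=4, owner=Ada, row=2, rank=5): In (rank = 5).
(pile=2, owner=Ben, row=6, rank=11): Out (rank = 11).
(pile=6, owner=Eve, row=4, rank=3): In (rank = 3).
(pile=5, owner=Ben, row=1, rank=5): In (rank = 5).

In, In, Out, In, In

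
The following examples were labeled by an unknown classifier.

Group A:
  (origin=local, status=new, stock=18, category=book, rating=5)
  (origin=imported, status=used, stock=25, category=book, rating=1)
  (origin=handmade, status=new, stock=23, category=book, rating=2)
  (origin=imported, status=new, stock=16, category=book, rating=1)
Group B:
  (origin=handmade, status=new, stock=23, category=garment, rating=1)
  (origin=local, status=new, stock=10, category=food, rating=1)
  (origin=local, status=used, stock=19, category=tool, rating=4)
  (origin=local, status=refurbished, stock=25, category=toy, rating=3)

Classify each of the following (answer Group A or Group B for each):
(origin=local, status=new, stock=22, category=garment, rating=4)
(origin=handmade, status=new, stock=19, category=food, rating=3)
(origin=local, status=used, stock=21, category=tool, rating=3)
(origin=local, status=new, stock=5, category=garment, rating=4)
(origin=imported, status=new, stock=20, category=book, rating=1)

'Group A' ⟺ category is book.
(origin=local, status=new, stock=22, category=garment, rating=4): Group B (category is garment).
(origin=handmade, status=new, stock=19, category=food, rating=3): Group B (category is food).
(origin=local, status=used, stock=21, category=tool, rating=3): Group B (category is tool).
(origin=local, status=new, stock=5, category=garment, rating=4): Group B (category is garment).
(origin=imported, status=new, stock=20, category=book, rating=1): Group A (category is book).

Group B, Group B, Group B, Group B, Group A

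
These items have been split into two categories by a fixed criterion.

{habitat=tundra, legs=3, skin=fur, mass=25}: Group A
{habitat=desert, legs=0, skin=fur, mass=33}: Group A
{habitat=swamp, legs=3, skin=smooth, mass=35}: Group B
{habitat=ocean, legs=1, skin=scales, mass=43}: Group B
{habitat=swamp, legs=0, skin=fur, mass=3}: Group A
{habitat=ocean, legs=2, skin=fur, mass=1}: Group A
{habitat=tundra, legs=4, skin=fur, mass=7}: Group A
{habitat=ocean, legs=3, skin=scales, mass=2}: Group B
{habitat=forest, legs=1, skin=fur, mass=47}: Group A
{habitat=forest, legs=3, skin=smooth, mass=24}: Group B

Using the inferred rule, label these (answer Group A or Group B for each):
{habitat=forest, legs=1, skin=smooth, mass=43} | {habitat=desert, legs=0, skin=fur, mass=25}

The distinguishing property — skin is fur — holds for all the 'Group A' cases and none of the 'Group B' cases.

Group B, Group A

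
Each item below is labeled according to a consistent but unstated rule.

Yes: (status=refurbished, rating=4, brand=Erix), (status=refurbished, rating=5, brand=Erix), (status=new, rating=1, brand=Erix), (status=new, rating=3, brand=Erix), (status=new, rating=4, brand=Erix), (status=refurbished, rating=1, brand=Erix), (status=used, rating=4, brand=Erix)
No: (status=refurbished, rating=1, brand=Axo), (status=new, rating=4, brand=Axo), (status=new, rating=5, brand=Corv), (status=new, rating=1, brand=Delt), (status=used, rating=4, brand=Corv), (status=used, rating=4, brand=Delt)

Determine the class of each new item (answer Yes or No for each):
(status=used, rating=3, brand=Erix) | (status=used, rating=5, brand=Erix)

The pattern is that an item is 'Yes' exactly when: brand is Erix.
(status=used, rating=3, brand=Erix) → brand is Erix → Yes. (status=used, rating=5, brand=Erix) → brand is Erix → Yes.

Yes, Yes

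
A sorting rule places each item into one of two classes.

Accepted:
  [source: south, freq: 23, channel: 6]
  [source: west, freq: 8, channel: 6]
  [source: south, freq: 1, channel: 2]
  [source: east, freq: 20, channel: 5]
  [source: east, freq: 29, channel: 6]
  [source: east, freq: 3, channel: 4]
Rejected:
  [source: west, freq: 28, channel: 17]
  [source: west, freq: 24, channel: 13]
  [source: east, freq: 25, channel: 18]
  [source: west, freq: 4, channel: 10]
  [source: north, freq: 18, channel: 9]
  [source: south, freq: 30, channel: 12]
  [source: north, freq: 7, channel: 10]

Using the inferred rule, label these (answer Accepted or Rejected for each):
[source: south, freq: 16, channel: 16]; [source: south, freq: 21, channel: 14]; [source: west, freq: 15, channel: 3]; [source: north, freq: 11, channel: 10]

The classifier is using: channel ≤ 6.
Rejected: [source: south, freq: 16, channel: 16], since channel = 16.
Rejected: [source: south, freq: 21, channel: 14], since channel = 14.
Accepted: [source: west, freq: 15, channel: 3], since channel = 3.
Rejected: [source: north, freq: 11, channel: 10], since channel = 10.

Rejected, Rejected, Accepted, Rejected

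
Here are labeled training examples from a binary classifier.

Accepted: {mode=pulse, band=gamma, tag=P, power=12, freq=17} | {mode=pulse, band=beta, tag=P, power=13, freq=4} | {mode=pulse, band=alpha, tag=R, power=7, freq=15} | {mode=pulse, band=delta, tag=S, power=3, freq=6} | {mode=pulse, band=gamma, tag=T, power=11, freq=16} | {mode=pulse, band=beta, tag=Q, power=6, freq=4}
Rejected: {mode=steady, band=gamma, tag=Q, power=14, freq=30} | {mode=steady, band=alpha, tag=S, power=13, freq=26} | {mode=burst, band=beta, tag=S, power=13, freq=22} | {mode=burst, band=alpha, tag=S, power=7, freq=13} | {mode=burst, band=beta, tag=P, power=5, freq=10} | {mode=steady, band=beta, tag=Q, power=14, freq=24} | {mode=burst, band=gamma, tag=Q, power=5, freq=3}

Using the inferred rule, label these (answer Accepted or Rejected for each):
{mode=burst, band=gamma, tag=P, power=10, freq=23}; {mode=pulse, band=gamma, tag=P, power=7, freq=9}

Checking candidate rules against both groups, what survives is: mode is pulse.
Rejected: {mode=burst, band=gamma, tag=P, power=10, freq=23}, since mode is burst.
Accepted: {mode=pulse, band=gamma, tag=P, power=7, freq=9}, since mode is pulse.

Rejected, Accepted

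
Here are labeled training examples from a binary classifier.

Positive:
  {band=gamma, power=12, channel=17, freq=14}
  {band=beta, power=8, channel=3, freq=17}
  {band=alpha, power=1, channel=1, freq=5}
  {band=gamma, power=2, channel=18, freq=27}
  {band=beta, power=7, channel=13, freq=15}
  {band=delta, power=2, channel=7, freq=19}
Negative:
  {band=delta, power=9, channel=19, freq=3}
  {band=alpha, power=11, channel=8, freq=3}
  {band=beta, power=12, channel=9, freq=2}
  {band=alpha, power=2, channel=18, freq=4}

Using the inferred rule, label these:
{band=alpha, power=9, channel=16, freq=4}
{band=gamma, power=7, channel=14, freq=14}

Negative, Positive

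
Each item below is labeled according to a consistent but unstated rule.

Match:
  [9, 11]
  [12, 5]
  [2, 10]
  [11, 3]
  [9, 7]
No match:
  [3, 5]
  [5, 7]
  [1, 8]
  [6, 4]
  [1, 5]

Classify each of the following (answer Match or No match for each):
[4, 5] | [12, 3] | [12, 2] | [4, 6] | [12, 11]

The pattern is that an item is 'Match' exactly when: max ≥ 9.
[4, 5] → max 5 → No match. [12, 3] → max 12 → Match. [12, 2] → max 12 → Match. [4, 6] → max 6 → No match. [12, 11] → max 12 → Match.

No match, Match, Match, No match, Match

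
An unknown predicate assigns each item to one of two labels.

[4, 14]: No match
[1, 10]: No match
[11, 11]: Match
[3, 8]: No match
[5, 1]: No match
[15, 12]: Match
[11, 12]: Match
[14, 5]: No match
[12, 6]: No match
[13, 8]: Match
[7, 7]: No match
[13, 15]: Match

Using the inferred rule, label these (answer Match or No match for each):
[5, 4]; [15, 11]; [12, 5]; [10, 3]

No match, Match, No match, No match

The common property of the 'Match' items is: sum ≥ 21. No 'No match' item has it.
[5, 4]: 5+4 = 9 — fails this test, so No match.
[15, 11]: 15+11 = 26 — meets the rule, so Match.
[12, 5]: 12+5 = 17 — fails this test, so No match.
[10, 3]: 10+3 = 13 — fails this test, so No match.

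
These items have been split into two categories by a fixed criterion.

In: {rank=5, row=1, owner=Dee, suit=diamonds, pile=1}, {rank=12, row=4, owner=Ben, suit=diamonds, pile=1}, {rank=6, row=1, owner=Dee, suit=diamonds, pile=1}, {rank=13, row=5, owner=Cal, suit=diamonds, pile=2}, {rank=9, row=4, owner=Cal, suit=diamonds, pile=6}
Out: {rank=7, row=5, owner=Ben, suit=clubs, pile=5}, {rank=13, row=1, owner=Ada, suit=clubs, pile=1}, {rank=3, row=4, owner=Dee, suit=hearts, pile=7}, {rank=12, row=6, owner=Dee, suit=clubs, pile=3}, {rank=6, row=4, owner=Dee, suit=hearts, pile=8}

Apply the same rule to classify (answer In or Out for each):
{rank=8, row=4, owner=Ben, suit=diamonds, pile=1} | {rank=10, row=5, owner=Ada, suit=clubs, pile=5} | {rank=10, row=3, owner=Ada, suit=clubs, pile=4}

All 'In' examples share one property — suit is diamonds — and every 'Out' example lacks it.
{rank=8, row=4, owner=Ben, suit=diamonds, pile=1}: In (suit is diamonds).
{rank=10, row=5, owner=Ada, suit=clubs, pile=5}: Out (suit is clubs).
{rank=10, row=3, owner=Ada, suit=clubs, pile=4}: Out (suit is clubs).

In, Out, Out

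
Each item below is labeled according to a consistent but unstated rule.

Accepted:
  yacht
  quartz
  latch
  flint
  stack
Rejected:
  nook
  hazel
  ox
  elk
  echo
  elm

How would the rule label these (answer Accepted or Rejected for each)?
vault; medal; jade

Accepted, Rejected, Rejected

Comparing the two groups points to one rule — contains 't'.
vault: Accepted (has 't').
medal: Rejected (no 't').
jade: Rejected (no 't').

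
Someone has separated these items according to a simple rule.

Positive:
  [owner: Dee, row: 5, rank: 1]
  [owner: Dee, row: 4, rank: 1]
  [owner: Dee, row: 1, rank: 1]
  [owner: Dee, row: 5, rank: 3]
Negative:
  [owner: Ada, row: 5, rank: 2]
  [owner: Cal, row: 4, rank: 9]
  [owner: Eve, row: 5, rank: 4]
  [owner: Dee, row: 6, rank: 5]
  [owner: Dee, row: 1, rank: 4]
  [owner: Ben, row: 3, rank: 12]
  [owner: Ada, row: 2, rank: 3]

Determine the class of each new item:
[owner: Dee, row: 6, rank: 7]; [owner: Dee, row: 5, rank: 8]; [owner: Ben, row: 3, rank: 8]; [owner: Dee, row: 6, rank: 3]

The simplest hypothesis consistent with all the labels is: owner is Dee AND rank ≤ 3.
[owner: Dee, row: 6, rank: 7]: owner is Dee, rank = 7, fails this test → Negative. [owner: Dee, row: 5, rank: 8]: owner is Dee, rank = 8, fails this test → Negative. [owner: Ben, row: 3, rank: 8]: owner is Ben, rank = 8, fails this test → Negative. [owner: Dee, row: 6, rank: 3]: owner is Dee, rank = 3, has this property → Positive.

Negative, Negative, Negative, Positive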